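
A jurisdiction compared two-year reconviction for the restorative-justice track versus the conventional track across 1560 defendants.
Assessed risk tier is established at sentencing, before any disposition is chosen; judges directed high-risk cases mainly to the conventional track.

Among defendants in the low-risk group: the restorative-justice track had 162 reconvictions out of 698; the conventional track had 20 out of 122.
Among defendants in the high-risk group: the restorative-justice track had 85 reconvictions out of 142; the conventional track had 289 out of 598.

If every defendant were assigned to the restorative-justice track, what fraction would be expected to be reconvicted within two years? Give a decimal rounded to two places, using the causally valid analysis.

0.41

The imbalance in assessed risk tier arose from how defendants were allocated, not from anything the disposition did; and assessed risk tier independently affects the outcome. The pooled gap is confounded — condition on assessed risk tier.
Standardising the restorative-justice track to the population assessed risk tier mix: 0.526·162/698 + 0.474·85/142 = 0.406.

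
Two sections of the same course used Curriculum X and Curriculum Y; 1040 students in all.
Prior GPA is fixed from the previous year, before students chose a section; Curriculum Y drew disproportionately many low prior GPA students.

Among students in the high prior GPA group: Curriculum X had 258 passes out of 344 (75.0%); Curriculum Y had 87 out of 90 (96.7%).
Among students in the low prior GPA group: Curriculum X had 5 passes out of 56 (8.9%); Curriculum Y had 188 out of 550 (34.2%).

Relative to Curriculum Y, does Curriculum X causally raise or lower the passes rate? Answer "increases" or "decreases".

Curriculum Y is higher inside every prior GPA band stratum but Curriculum X is higher in aggregate. Whether to stratify depends on how prior GPA band relates to the teaching method.
Prior GPA band satisfies the back-door criterion: it is not a descendant of the teaching method, and it blocks the spurious path from teaching method to outcome. Adjusting for it (i.e., using the within-prior GPA band rates) gives the causal effect.
Within each level — high prior GPA: 75.0% vs 96.7%; low prior GPA: 8.9% vs 34.2% — Curriculum Y is higher every time.

decreases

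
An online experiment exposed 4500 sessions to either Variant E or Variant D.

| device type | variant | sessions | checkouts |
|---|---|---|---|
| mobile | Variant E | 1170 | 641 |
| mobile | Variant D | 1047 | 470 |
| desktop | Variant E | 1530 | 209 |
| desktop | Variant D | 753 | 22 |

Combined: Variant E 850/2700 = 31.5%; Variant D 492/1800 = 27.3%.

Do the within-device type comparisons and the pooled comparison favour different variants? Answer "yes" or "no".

Within each device type level (mobile 54.8% vs 44.9%; desktop 13.7% vs 2.9%), Variant E has the higher rate every time. Pooled: 31.5% vs 27.3% — Variant E has the higher rate overall. They agree.

no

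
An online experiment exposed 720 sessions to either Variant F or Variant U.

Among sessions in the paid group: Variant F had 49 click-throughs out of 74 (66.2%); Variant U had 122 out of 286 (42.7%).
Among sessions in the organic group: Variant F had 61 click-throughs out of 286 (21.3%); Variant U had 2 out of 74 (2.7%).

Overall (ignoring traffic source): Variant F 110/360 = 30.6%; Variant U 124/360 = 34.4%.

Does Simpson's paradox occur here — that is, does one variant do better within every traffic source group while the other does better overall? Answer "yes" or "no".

yes

Within each traffic source level (paid 66.2% vs 42.7%; organic 21.3% vs 2.7%), Variant F has the higher rate every time. Pooled: 30.6% vs 34.4% — Variant U has the higher rate overall. The two comparisons disagree.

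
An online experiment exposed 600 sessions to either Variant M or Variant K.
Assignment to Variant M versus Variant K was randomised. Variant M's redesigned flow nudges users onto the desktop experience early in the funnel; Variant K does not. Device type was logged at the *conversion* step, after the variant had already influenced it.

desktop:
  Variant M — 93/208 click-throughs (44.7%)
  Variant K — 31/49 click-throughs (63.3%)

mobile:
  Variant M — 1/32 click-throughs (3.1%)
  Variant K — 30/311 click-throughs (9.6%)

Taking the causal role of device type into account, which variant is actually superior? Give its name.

Variant M

The distribution of device type is itself part of what the variant does — it is an intermediate outcome. Holding it fixed would remove that part of the effect; the total effect is the pooled difference.
Pooled: Variant M 39.2% vs Variant K 16.9%; Variant M is higher overall.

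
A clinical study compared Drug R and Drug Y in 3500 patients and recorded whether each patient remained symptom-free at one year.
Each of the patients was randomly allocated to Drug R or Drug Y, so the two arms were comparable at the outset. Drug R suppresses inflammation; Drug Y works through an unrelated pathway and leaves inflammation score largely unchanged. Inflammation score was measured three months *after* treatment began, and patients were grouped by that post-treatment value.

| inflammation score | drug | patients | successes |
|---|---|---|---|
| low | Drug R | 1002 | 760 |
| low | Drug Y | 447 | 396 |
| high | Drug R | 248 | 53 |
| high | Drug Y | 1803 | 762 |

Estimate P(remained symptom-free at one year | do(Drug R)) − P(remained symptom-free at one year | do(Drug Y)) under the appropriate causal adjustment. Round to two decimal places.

+0.14

Inflammation score lies on the pathway drug → inflammation score → outcome, so adjusting for it blocks the indirect effect. For the total causal effect of drug, use the unadjusted pooled rates.
The causal difference is the pooled difference: 0.650 − 0.515 = +0.136.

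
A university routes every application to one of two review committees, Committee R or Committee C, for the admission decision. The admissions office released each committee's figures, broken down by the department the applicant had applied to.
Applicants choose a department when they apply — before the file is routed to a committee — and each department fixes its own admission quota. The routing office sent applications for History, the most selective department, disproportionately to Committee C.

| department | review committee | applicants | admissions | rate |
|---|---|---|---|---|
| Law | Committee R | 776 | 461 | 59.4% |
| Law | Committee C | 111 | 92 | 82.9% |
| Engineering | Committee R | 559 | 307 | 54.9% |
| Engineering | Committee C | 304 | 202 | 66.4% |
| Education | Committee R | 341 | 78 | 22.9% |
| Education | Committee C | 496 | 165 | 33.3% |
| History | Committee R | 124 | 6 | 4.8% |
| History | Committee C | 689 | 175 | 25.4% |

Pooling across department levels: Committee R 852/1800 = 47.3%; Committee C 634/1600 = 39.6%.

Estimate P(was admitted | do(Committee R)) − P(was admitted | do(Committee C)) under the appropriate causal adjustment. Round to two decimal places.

-0.17

Within every department level Committee C has the higher rate, yet pooled Committee R does — Simpson's reversal.
The imbalance in department arose from how applicants were allocated, not from anything the review committee did; and department independently affects the outcome. The pooled gap is confounded — condition on department.
Adjusting over the population distribution of department: 0.261·(0.594−0.829) + 0.254·(0.549−0.664) + 0.246·(0.229−0.333) + 0.239·(0.048−0.254) = -0.165.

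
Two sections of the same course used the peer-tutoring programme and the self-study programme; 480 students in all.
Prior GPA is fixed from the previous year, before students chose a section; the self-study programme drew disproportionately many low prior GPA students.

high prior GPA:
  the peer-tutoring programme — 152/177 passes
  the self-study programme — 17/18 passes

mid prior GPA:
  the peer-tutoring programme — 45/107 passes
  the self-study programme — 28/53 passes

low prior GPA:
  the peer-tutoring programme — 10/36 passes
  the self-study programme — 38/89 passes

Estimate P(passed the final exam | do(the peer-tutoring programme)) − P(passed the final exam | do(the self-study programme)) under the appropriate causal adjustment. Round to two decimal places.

-0.11

the self-study programme is higher inside every prior GPA band stratum but the peer-tutoring programme is higher in aggregate. Whether to stratify depends on how prior GPA band relates to the teaching method.
Here prior GPA band is a common cause — it drives both which teaching method a case falls under and the outcome. The crude comparison mixes populations; the stratum-specific rates are the causally relevant ones.
Adjusting over the population distribution of prior GPA band: 0.406·(0.859−0.944) + 0.333·(0.421−0.528) + 0.260·(0.278−0.427) = -0.110.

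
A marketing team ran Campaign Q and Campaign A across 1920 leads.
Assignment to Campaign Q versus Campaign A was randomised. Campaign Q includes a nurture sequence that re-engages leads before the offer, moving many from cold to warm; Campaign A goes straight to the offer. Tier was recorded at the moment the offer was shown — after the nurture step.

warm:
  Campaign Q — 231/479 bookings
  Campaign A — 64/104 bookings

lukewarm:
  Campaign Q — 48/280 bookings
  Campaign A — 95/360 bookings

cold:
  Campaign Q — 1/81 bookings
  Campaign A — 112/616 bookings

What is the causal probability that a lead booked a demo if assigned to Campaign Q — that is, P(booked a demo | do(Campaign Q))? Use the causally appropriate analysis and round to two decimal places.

0.33

The distribution of engagement tier is itself part of what the campaign does — it is an intermediate outcome. Holding it fixed would remove that part of the effect; the total effect is the pooled difference.
So P(outcome | do(Campaign Q)) is just the pooled rate for Campaign Q: 280/840 = 0.333.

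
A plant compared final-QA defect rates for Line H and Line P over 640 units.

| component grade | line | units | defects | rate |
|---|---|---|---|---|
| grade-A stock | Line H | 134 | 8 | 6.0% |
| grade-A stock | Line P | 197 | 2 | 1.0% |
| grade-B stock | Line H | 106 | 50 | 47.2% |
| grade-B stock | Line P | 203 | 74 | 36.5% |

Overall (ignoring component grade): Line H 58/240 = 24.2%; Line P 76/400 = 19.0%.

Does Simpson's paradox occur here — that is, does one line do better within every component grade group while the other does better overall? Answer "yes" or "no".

no

Within each component grade level (grade-A stock 6.0% vs 1.0%; grade-B stock 47.2% vs 36.5%), Line P has the lower rate every time. Pooled: 24.2% vs 19.0% — Line P has the lower rate overall. They agree.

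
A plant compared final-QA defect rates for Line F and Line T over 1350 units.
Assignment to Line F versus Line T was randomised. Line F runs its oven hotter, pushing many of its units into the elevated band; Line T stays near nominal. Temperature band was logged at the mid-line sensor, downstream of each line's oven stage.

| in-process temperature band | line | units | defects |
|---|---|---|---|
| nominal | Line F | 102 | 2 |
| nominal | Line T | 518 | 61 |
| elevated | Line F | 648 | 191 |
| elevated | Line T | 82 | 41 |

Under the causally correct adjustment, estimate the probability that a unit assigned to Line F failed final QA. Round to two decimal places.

In-process temperature band here is a post-treatment variable shaped by the line; conditioning on it would introduce bias rather than remove it. The overall comparison is the causal one.
So P(outcome | do(Line F)) is just the pooled rate for Line F: 193/750 = 0.257.

0.26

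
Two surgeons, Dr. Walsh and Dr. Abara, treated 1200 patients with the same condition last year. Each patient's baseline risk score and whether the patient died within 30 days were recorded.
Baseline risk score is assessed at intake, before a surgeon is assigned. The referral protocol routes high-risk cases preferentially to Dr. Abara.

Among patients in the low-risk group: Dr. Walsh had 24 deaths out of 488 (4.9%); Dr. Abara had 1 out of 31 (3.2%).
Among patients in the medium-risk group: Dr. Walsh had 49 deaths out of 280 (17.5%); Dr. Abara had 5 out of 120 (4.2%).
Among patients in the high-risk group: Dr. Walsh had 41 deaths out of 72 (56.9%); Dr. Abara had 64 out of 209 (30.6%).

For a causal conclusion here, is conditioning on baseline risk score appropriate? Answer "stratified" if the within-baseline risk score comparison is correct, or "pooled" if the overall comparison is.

Baseline risk score satisfies the back-door criterion: it is not a descendant of the surgeon, and it blocks the spurious path from surgeon to outcome. Adjusting for it (i.e., using the within-baseline risk score rates) gives the causal effect.
Within each level — low-risk: 4.9% vs 3.2%; medium-risk: 17.5% vs 4.2%; high-risk: 56.9% vs 30.6% — Dr. Abara is lower every time.

stratified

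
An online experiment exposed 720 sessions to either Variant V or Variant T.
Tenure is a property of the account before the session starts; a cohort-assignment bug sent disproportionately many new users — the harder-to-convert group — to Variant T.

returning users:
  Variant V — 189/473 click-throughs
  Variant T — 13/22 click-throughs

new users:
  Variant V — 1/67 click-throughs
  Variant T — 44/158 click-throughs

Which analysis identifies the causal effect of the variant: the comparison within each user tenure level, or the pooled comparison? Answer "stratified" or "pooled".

stratified

Variant T is higher inside every user tenure stratum but Variant V is higher in aggregate. Whether to stratify depends on how user tenure relates to the variant.
Since user tenure is a pre-existing factor (not a product of the variant) and it affects the outcome on its own, it is a confounder. The stratified rates, not the pooled rate, identify the causal effect.
Within each level — returning users: 40.0% vs 59.1%; new users: 1.5% vs 27.8% — Variant T is higher every time.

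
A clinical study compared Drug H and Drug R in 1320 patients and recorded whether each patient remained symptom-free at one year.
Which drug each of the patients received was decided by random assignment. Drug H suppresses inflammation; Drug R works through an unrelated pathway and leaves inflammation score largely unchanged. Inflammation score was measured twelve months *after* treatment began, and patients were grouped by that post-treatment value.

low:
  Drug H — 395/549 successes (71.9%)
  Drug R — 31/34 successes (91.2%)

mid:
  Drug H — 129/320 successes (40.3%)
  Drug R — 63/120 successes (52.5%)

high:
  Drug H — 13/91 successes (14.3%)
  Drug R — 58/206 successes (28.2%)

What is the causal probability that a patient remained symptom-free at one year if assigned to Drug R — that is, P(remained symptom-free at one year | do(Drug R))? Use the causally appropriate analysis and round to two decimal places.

Drug R is higher inside every inflammation score stratum but Drug H is higher in aggregate. Whether to stratify depends on how inflammation score relates to the drug.
Stratifying would compare drugs among patients the drugs themselves sorted into inflammation score groups — a form of selection on an intermediate. The unconditioned pooled rates give the total causal effect.
So P(outcome | do(Drug R)) is just the pooled rate for Drug R: 152/360 = 0.422.

0.42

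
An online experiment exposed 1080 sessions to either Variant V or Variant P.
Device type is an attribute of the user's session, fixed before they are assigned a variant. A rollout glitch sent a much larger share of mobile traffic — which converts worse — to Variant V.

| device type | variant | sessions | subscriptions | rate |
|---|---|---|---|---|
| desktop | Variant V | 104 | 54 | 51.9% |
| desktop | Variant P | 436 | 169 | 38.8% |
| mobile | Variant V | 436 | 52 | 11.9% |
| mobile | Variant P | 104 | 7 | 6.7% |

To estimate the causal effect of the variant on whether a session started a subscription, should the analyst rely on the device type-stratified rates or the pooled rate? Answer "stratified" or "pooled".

Variant V is higher inside every device type stratum but Variant P is higher in aggregate. Whether to stratify depends on how device type relates to the variant.
Here device type is a common cause — it drives both which variant a case falls under and the outcome. The crude comparison mixes populations; the stratum-specific rates are the causally relevant ones.
Within each level — desktop: 51.9% vs 38.8%; mobile: 11.9% vs 6.7% — Variant V is higher every time.

stratified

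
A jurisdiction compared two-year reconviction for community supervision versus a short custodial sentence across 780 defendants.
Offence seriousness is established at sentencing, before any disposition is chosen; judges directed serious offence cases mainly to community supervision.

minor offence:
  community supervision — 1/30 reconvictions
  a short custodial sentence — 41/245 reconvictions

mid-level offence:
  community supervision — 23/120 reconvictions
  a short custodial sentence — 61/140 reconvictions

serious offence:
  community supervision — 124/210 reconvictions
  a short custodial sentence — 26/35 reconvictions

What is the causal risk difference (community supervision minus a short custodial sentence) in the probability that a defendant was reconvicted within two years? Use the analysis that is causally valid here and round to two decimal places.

-0.18

Nothing the disposition does changes offence seriousness; the imbalance is an allocation artefact. With offence seriousness also predicting the outcome, the pooled figure is confounded, and the within-stratum comparison is the causal one.
Adjusting over the population distribution of offence seriousness: 0.353·(0.033−0.167) + 0.333·(0.192−0.436) + 0.314·(0.590−0.743) = -0.176.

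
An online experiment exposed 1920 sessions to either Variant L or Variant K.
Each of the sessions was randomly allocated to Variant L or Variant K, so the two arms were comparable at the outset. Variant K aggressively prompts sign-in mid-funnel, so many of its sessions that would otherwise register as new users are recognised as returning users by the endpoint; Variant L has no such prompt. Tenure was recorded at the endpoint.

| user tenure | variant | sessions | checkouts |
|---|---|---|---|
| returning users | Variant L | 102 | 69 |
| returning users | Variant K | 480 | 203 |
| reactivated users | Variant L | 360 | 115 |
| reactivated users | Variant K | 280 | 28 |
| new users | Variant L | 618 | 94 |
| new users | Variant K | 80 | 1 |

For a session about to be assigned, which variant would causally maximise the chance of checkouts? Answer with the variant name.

The distribution of user tenure is itself part of what the variant does — it is an intermediate outcome. Holding it fixed would remove that part of the effect; the total effect is the pooled difference.
Pooled: Variant L 25.7% vs Variant K 27.6%; Variant K is higher overall.

Variant K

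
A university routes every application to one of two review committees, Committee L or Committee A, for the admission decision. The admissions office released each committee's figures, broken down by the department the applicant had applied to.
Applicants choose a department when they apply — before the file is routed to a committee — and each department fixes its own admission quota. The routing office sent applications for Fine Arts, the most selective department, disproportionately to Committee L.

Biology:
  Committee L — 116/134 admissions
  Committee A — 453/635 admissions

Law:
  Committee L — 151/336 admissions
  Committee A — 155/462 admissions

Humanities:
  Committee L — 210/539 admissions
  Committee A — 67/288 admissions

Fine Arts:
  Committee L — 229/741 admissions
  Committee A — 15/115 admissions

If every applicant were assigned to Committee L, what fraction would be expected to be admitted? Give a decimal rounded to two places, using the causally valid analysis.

Within every department level Committee L has the higher rate, yet pooled Committee A does — Simpson's reversal.
Department is set before the review committee has any effect — it is not caused by the review committee — and it independently drives the outcome. That makes it a confounder, so the causal comparison is within department levels.
Standardising Committee L to the population department mix: 0.237·116/134 + 0.246·151/336 + 0.254·210/539 + 0.263·229/741 = 0.496.

0.50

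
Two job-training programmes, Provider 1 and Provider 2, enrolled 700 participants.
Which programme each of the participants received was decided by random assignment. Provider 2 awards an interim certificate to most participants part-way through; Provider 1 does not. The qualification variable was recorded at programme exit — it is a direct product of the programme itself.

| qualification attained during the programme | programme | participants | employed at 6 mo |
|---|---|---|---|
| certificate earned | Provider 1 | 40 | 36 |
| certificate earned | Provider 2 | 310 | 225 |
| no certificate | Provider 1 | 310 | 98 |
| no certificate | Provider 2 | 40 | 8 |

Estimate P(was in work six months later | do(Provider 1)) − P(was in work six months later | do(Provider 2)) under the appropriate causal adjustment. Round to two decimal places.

The qualification attained during the programme-specific comparison favours Provider 1 throughout, but the pooled figures favour Provider 2. The question is whether to condition on qualification attained during the programme.
The distribution of qualification attained during the programme is itself part of what the programme does — it is an intermediate outcome. Holding it fixed would remove that part of the effect; the total effect is the pooled difference.
The causal difference is the pooled difference: 0.383 − 0.666 = -0.283.

-0.28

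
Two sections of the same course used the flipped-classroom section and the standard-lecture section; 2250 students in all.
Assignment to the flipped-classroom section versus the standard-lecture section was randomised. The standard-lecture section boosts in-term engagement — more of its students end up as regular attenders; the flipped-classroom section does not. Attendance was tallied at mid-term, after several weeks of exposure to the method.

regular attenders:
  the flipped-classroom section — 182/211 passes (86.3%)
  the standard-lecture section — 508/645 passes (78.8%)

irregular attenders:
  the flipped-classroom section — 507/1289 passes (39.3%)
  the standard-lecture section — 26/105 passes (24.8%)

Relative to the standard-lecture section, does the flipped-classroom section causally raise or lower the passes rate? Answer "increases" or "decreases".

the flipped-classroom section is higher inside every mid-term attendance stratum but the standard-lecture section is higher in aggregate. Whether to stratify depends on how mid-term attendance relates to the teaching method.
Mid-term attendance lies on the pathway teaching method → mid-term attendance → outcome, so adjusting for it blocks the indirect effect. For the total causal effect of teaching method, use the unadjusted pooled rates.
Pooled: the flipped-classroom section 45.9% vs the standard-lecture section 71.2%; the standard-lecture section is higher overall.

decreases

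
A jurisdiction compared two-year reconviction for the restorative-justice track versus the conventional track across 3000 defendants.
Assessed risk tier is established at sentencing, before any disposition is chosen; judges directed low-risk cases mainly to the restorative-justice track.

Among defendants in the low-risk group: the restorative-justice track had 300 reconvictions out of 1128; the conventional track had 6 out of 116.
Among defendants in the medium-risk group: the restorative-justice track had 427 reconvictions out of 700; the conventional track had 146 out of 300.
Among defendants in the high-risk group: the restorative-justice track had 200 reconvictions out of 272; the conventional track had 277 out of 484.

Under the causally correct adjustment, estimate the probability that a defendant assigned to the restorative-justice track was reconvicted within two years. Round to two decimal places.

Since assessed risk tier is a pre-existing factor (not a product of the disposition) and it affects the outcome on its own, it is a confounder. The stratified rates, not the pooled rate, identify the causal effect.
Standardising the restorative-justice track to the population assessed risk tier mix: 0.415·300/1128 + 0.333·427/700 + 0.252·200/272 = 0.499.

0.50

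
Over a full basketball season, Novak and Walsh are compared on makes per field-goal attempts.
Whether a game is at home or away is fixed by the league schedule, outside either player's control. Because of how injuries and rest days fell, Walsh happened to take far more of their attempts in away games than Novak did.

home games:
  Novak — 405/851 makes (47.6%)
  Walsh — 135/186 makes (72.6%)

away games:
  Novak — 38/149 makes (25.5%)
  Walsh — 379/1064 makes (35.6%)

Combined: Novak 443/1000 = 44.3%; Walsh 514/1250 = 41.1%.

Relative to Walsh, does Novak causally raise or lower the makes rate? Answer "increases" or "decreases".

decreases

Here game venue is a common cause — it drives both which player a case falls under and the outcome. The crude comparison mixes populations; the stratum-specific rates are the causally relevant ones.
Within each level — home games: 47.6% vs 72.6%; away games: 25.5% vs 35.6% — Walsh is higher every time.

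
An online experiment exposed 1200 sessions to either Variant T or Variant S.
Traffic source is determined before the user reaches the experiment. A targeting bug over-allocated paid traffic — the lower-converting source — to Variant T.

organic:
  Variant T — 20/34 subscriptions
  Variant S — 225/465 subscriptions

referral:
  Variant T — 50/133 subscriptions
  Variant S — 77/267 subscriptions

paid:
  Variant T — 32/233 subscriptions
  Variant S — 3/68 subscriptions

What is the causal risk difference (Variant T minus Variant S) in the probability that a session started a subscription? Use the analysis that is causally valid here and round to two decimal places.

+0.10

Since traffic source is a pre-existing factor (not a product of the variant) and it affects the outcome on its own, it is a confounder. The stratified rates, not the pooled rate, identify the causal effect.
Adjusting over the population distribution of traffic source: 0.416·(0.588−0.484) + 0.333·(0.376−0.288) + 0.251·(0.137−0.044) = +0.096.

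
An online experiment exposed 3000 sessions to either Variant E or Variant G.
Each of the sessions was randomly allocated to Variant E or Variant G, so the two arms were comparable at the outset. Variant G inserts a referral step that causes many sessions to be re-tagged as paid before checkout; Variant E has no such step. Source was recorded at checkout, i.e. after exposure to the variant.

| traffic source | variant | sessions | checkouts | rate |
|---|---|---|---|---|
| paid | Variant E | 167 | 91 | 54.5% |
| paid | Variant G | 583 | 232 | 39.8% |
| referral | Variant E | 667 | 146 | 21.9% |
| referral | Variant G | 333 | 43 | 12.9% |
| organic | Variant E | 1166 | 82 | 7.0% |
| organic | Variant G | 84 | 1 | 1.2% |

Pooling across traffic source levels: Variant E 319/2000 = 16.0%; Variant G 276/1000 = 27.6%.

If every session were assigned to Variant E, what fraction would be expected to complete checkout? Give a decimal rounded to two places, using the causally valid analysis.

The distribution of traffic source is itself part of what the variant does — it is an intermediate outcome. Holding it fixed would remove that part of the effect; the total effect is the pooled difference.
So P(outcome | do(Variant E)) is just the pooled rate for Variant E: 319/2000 = 0.160.

0.16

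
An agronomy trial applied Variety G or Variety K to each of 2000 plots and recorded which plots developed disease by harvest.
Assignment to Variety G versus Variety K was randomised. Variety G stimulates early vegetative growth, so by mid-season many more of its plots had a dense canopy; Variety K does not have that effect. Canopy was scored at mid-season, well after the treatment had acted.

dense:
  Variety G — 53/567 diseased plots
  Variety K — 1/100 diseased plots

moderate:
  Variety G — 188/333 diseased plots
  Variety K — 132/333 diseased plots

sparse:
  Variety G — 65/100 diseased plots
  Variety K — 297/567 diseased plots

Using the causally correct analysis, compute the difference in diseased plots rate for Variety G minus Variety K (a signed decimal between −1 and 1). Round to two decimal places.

Variety K is lower inside every mid-season canopy stratum but Variety G is lower in aggregate. Whether to stratify depends on how mid-season canopy relates to the variety.
Mid-season canopy is recorded after the variety and is itself shifted by it — it sits on the causal path from variety to outcome. Conditioning on a mediator would strip out part of the effect we want; the pooled comparison gives the total causal effect.
The causal difference is the pooled difference: 0.306 − 0.430 = -0.124.

-0.12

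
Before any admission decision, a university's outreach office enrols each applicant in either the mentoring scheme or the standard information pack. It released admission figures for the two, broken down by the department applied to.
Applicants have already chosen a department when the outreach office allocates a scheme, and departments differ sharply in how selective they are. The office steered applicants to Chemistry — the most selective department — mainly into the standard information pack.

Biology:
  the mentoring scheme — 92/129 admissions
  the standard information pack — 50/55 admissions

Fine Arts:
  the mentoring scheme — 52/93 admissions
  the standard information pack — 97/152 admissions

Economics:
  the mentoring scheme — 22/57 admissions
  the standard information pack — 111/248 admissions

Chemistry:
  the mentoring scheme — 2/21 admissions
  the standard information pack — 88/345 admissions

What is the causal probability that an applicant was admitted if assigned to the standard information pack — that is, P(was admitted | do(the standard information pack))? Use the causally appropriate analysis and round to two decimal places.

the standard information pack is higher inside every department stratum but the mentoring scheme is higher in aggregate. Whether to stratify depends on how department relates to the outreach scheme.
Department is set before the outreach scheme has any effect — it is not caused by the outreach scheme — and it independently drives the outcome. That makes it a confounder, so the causal comparison is within department levels.
Standardising the standard information pack to the population department mix: 0.167·50/55 + 0.223·97/152 + 0.277·111/248 + 0.333·88/345 = 0.503.

0.50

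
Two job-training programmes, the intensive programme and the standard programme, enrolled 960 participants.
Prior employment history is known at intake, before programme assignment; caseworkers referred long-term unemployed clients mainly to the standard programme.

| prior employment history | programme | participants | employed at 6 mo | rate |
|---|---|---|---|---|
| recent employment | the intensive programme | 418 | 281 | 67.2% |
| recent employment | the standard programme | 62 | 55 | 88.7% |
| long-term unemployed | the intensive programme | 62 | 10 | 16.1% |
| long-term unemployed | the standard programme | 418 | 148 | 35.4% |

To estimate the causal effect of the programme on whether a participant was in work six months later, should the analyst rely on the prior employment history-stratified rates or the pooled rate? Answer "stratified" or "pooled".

stratified

The stratified and pooled comparisons disagree (the standard programme wins within each prior employment history; the intensive programme wins overall), so the answer turns on the causal role of prior employment history.
Prior employment history is set before the programme has any effect — it is not caused by the programme — and it independently drives the outcome. That makes it a confounder, so the causal comparison is within prior employment history levels.
Within each level — recent employment: 67.2% vs 88.7%; long-term unemployed: 16.1% vs 35.4% — the standard programme is higher every time.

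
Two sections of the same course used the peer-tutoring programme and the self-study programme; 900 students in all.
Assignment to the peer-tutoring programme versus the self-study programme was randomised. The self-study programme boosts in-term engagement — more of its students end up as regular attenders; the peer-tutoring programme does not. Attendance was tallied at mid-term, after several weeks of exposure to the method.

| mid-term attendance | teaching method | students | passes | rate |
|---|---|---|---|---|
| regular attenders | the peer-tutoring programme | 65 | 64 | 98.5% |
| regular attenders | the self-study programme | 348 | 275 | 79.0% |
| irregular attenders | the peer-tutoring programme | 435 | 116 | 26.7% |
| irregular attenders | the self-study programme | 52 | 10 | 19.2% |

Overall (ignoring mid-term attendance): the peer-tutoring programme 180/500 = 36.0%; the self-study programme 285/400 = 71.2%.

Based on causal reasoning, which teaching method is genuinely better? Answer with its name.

the self-study programme

The stratified and pooled comparisons disagree (the peer-tutoring programme wins within each mid-term attendance; the self-study programme wins overall), so the answer turns on the causal role of mid-term attendance.
Mid-term attendance lies on the pathway teaching method → mid-term attendance → outcome, so adjusting for it blocks the indirect effect. For the total causal effect of teaching method, use the unadjusted pooled rates.
Pooled: the peer-tutoring programme 36.0% vs the self-study programme 71.2%; the self-study programme is higher overall.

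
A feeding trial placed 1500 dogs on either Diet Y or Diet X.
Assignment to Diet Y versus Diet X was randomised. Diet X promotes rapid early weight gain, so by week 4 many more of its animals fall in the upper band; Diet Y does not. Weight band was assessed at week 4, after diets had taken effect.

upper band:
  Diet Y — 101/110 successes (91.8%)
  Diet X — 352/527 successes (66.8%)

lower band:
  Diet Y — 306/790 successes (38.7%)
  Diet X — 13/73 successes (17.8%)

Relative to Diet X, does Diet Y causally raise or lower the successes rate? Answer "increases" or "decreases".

decreases

Week-4 weight band here is a post-treatment variable shaped by the diet; conditioning on it would introduce bias rather than remove it. The overall comparison is the causal one.
Pooled: Diet Y 45.2% vs Diet X 60.8%; Diet X is higher overall.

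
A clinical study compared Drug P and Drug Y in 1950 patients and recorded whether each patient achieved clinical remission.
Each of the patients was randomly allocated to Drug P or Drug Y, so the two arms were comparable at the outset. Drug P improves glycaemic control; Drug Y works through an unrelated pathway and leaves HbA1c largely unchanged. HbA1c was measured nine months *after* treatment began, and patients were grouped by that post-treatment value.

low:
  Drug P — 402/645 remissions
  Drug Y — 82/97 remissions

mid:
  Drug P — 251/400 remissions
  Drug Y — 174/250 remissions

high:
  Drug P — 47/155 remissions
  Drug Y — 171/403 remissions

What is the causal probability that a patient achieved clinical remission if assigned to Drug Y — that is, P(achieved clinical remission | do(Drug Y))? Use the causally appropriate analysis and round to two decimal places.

0.57

HbA1c is recorded after the drug and is itself shifted by it — it sits on the causal path from drug to outcome. Conditioning on a mediator would strip out part of the effect we want; the pooled comparison gives the total causal effect.
So P(outcome | do(Drug Y)) is just the pooled rate for Drug Y: 427/750 = 0.569.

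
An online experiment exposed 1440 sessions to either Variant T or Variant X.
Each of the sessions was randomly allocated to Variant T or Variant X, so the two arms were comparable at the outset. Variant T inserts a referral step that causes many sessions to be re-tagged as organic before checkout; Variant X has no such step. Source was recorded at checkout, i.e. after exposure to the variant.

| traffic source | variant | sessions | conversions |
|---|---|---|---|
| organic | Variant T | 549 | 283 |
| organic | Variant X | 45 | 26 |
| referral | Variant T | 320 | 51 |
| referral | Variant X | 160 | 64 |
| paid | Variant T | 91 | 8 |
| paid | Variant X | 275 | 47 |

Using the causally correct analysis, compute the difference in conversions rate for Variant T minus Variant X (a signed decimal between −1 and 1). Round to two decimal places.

Variant X is higher inside every traffic source stratum but Variant T is higher in aggregate. Whether to stratify depends on how traffic source relates to the variant.
Traffic source here is a post-treatment variable shaped by the variant; conditioning on it would introduce bias rather than remove it. The overall comparison is the causal one.
The causal difference is the pooled difference: 0.356 − 0.285 = +0.071.

+0.07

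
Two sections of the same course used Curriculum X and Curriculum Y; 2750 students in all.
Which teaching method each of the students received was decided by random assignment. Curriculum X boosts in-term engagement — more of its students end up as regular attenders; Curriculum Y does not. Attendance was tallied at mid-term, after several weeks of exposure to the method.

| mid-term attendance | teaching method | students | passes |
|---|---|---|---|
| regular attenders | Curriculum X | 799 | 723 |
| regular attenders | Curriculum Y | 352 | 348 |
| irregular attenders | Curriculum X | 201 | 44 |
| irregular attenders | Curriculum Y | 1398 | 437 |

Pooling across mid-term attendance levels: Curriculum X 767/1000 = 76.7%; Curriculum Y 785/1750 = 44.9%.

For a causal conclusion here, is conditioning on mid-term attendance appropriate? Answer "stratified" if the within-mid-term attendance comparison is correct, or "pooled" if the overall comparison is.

Mid-term attendance is downstream of the teaching method. One should not condition on a consequence of treatment, so the overall rates are the right comparison.
Pooled: Curriculum X 76.7% vs Curriculum Y 44.9%; Curriculum X is higher overall.

pooled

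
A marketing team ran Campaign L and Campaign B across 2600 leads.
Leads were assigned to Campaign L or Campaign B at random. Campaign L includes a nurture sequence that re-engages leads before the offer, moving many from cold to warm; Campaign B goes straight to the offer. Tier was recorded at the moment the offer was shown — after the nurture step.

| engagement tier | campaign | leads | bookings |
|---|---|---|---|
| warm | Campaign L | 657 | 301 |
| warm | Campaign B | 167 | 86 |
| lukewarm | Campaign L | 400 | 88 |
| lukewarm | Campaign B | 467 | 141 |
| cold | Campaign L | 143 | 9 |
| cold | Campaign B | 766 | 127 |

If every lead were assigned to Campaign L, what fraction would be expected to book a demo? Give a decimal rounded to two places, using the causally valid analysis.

0.33

Stratifying would compare campaigns among leads the campaigns themselves sorted into engagement tier groups — a form of selection on an intermediate. The unconditioned pooled rates give the total causal effect.
So P(outcome | do(Campaign L)) is just the pooled rate for Campaign L: 398/1200 = 0.332.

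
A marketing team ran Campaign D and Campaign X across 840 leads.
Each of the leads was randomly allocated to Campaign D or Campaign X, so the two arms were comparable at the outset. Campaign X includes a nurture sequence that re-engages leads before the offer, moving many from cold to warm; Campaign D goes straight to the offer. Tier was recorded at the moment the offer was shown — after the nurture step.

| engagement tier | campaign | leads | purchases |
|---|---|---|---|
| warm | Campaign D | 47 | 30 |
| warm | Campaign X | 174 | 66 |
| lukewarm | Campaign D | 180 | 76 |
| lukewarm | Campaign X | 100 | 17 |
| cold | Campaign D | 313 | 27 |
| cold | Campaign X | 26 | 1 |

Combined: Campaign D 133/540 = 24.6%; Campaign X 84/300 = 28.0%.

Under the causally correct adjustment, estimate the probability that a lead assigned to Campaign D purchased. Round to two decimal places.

The distribution of engagement tier is itself part of what the campaign does — it is an intermediate outcome. Holding it fixed would remove that part of the effect; the total effect is the pooled difference.
So P(outcome | do(Campaign D)) is just the pooled rate for Campaign D: 133/540 = 0.246.

0.25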